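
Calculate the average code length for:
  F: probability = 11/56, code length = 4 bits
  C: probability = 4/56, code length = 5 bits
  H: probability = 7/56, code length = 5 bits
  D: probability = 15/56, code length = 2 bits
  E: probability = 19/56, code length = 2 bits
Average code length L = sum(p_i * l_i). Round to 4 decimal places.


Weighted contributions p_i * l_i:
  F: (11/56) * 4 = 44/56
  C: (4/56) * 5 = 20/56
  H: (7/56) * 5 = 35/56
  D: (15/56) * 2 = 30/56
  E: (19/56) * 2 = 38/56
Sum = (44 + 20 + 35 + 30 + 38)/56 = 167/56

L = 167/56 = 2.9821 bits/symbol


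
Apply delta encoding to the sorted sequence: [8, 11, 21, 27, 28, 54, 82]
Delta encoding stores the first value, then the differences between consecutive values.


First value: 8
Deltas:
  11 - 8 = 3
  21 - 11 = 10
  27 - 21 = 6
  28 - 27 = 1
  54 - 28 = 26
  82 - 54 = 28


Delta encoded: [8, 3, 10, 6, 1, 26, 28]


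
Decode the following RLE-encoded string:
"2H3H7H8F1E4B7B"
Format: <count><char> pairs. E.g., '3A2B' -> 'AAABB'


Expanding each <count><char> pair:
  2H -> 'HH'
  3H -> 'HHH'
  7H -> 'HHHHHHH'
  8F -> 'FFFFFFFF'
  1E -> 'E'
  4B -> 'BBBB'
  7B -> 'BBBBBBB'

Decoded = HHHHHHHHHHHHFFFFFFFFEBBBBBBBBBBB


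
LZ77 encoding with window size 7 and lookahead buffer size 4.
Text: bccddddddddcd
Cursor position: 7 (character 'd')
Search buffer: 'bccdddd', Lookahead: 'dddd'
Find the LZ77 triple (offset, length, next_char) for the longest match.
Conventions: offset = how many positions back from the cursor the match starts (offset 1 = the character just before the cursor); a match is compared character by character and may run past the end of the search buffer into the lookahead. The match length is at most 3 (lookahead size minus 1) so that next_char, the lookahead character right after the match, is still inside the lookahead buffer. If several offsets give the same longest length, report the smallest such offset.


Try each offset into the search buffer:
  offset=1 (pos 6, char 'd'): match length 3
  offset=2 (pos 5, char 'd'): match length 3
  offset=3 (pos 4, char 'd'): match length 3
  offset=4 (pos 3, char 'd'): match length 3
  offset=5 (pos 2, char 'c'): match length 0
  offset=6 (pos 1, char 'c'): match length 0
  offset=7 (pos 0, char 'b'): match length 0
Longest match has length 3, found at offsets 1, 2, 3, 4; take the smallest, offset 1.
next_char = character at position 7 + 3 = 10 -> 'd'

Best match: offset=1, length=3 (matching 'ddd' starting at position 6)
LZ77 triple: (1, 3, 'd')


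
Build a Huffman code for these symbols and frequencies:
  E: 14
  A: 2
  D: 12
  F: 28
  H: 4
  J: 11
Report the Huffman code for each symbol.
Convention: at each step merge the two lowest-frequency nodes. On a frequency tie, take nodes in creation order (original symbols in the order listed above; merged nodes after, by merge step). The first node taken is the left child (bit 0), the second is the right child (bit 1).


Huffman tree construction:
Step 1: Merge A(2) + H(4) = 6
Step 2: Merge (A+H)(6) + J(11) = 17
Step 3: Merge D(12) + E(14) = 26
Step 4: Merge ((A+H)+J)(17) + (D+E)(26) = 43
Step 5: Merge F(28) + (((A+H)+J)+(D+E))(43) = 71
Read each symbol's code off the tree from the root (left child = 0, right child = 1).

Codes:
  E: 111 (length 3)
  A: 1000 (length 4)
  D: 110 (length 3)
  F: 0 (length 1)
  H: 1001 (length 4)
  J: 101 (length 3)
Average code length: 163/71 = 2.2958 bits/symbol


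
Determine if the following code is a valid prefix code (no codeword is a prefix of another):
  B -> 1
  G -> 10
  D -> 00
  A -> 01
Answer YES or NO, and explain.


Checking each pair (does one codeword prefix another?):
  B='1' vs G='10': prefix -- VIOLATION

NO -- this is NOT a valid prefix code. B (1) is a prefix of G (10).


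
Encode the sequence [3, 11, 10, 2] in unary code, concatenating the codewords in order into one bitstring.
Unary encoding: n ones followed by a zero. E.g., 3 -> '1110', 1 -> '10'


Encode each number as n ones followed by a terminating 0:
  3 -> 1110 (4 bits)
  11 -> 111111111110 (12 bits)
  10 -> 11111111110 (11 bits)
  2 -> 110 (3 bits)
Total length = 4 + 12 + 11 + 3 = 30 bits.

Unary([3, 11, 10, 2]) = 111011111111111011111111110110 (30 bits)


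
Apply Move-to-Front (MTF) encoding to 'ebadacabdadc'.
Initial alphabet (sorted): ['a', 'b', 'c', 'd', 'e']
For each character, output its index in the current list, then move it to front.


MTF encoding:
'e': index 4 in ['a', 'b', 'c', 'd', 'e'] -> ['e', 'a', 'b', 'c', 'd']
'b': index 2 in ['e', 'a', 'b', 'c', 'd'] -> ['b', 'e', 'a', 'c', 'd']
'a': index 2 in ['b', 'e', 'a', 'c', 'd'] -> ['a', 'b', 'e', 'c', 'd']
'd': index 4 in ['a', 'b', 'e', 'c', 'd'] -> ['d', 'a', 'b', 'e', 'c']
'a': index 1 in ['d', 'a', 'b', 'e', 'c'] -> ['a', 'd', 'b', 'e', 'c']
'c': index 4 in ['a', 'd', 'b', 'e', 'c'] -> ['c', 'a', 'd', 'b', 'e']
'a': index 1 in ['c', 'a', 'd', 'b', 'e'] -> ['a', 'c', 'd', 'b', 'e']
'b': index 3 in ['a', 'c', 'd', 'b', 'e'] -> ['b', 'a', 'c', 'd', 'e']
'd': index 3 in ['b', 'a', 'c', 'd', 'e'] -> ['d', 'b', 'a', 'c', 'e']
'a': index 2 in ['d', 'b', 'a', 'c', 'e'] -> ['a', 'd', 'b', 'c', 'e']
'd': index 1 in ['a', 'd', 'b', 'c', 'e'] -> ['d', 'a', 'b', 'c', 'e']
'c': index 3 in ['d', 'a', 'b', 'c', 'e'] -> ['c', 'd', 'a', 'b', 'e']


Output: [4, 2, 2, 4, 1, 4, 1, 3, 3, 2, 1, 3]


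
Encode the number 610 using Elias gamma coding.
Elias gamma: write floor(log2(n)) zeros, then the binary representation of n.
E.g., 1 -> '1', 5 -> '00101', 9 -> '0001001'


num_bits = floor(log2(610)) + 1 = 10
leading_zeros = num_bits - 1 = 9
binary(610) = 1001100010

Elias gamma(610) = '000000000' + '1001100010' = 0000000001001100010 (19 bits)


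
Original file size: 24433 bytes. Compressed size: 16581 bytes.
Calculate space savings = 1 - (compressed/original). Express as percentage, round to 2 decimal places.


ratio = compressed/original = 16581/24433 = 0.678631
savings = 1 - ratio = 1 - 0.678631 = 0.321369
as a percentage: 0.321369 * 100 = 32.14%

Space savings = 1 - 16581/24433 = 32.14%


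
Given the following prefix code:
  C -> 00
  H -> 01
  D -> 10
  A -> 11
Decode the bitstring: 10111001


Decoding step by step:
Bits 10 -> D
Bits 11 -> A
Bits 10 -> D
Bits 01 -> H


Decoded message: DADH


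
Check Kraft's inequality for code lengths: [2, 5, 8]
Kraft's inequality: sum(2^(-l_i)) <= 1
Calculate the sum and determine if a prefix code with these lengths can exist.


Sum = 2^(-2) + 2^(-5) + 2^(-8)
    = 0.25 + 0.03125 + 0.00390625
    = 73/256 = 0.28515625
Since 0.28515625 <= 1, Kraft's inequality IS satisfied.
A prefix code with these lengths CAN exist.

Kraft sum = 0.28515625. Satisfied.


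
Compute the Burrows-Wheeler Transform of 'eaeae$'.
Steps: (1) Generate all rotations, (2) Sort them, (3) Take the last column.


Rotations (sorted):
  0: $eaeae -> last char: e
  1: ae$eae -> last char: e
  2: aeae$e -> last char: e
  3: e$eaea -> last char: a
  4: eae$ea -> last char: a
  5: eaeae$ -> last char: $


BWT = eeeaa$


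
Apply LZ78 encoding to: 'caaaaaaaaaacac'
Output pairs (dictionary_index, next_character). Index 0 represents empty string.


LZ78 encoding steps:
Dictionary: {0: ''}
Step 1: w='' (idx 0), next='c' -> output (0, 'c'), add 'c' as idx 1
Step 2: w='' (idx 0), next='a' -> output (0, 'a'), add 'a' as idx 2
Step 3: w='a' (idx 2), next='a' -> output (2, 'a'), add 'aa' as idx 3
Step 4: w='aa' (idx 3), next='a' -> output (3, 'a'), add 'aaa' as idx 4
Step 5: w='aaa' (idx 4), next='a' -> output (4, 'a'), add 'aaaa' as idx 5
Step 6: w='c' (idx 1), next='a' -> output (1, 'a'), add 'ca' as idx 6
Step 7: w='c' (idx 1), end of input -> output (1, '')


Encoded: [(0, 'c'), (0, 'a'), (2, 'a'), (3, 'a'), (4, 'a'), (1, 'a'), (1, '')]


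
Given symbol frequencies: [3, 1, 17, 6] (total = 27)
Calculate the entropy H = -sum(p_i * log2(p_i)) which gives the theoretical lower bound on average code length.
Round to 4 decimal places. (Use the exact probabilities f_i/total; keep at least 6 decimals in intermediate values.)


Per-symbol terms -p_i * log2(p_i) with p_i = f_i/27:
  p = 3/27 = 0.111111: log2(p) = -3.169925, -p*log2(p) = 0.352214
  p = 1/27 = 0.037037: log2(p) = -4.754888, -p*log2(p) = 0.176107
  p = 17/27 = 0.629630: log2(p) = -0.667425, -p*log2(p) = 0.420230
  p = 6/27 = 0.222222: log2(p) = -2.169925, -p*log2(p) = 0.482206
H = 0.352214 + 0.176107 + 0.420230 + 0.482206 = 1.430757

H = 1.4308 bits/symbol


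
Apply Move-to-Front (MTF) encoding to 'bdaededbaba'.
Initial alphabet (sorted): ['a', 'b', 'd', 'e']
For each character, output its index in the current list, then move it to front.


MTF encoding:
'b': index 1 in ['a', 'b', 'd', 'e'] -> ['b', 'a', 'd', 'e']
'd': index 2 in ['b', 'a', 'd', 'e'] -> ['d', 'b', 'a', 'e']
'a': index 2 in ['d', 'b', 'a', 'e'] -> ['a', 'd', 'b', 'e']
'e': index 3 in ['a', 'd', 'b', 'e'] -> ['e', 'a', 'd', 'b']
'd': index 2 in ['e', 'a', 'd', 'b'] -> ['d', 'e', 'a', 'b']
'e': index 1 in ['d', 'e', 'a', 'b'] -> ['e', 'd', 'a', 'b']
'd': index 1 in ['e', 'd', 'a', 'b'] -> ['d', 'e', 'a', 'b']
'b': index 3 in ['d', 'e', 'a', 'b'] -> ['b', 'd', 'e', 'a']
'a': index 3 in ['b', 'd', 'e', 'a'] -> ['a', 'b', 'd', 'e']
'b': index 1 in ['a', 'b', 'd', 'e'] -> ['b', 'a', 'd', 'e']
'a': index 1 in ['b', 'a', 'd', 'e'] -> ['a', 'b', 'd', 'e']


Output: [1, 2, 2, 3, 2, 1, 1, 3, 3, 1, 1]


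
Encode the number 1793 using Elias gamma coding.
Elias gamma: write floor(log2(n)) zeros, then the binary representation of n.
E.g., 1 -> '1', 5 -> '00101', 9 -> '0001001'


num_bits = floor(log2(1793)) + 1 = 11
leading_zeros = num_bits - 1 = 10
binary(1793) = 11100000001

Elias gamma(1793) = '0000000000' + '11100000001' = 000000000011100000001 (21 bits)


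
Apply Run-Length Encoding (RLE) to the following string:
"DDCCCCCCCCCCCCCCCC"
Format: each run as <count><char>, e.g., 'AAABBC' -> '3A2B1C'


Scanning runs left to right:
  i=0: run of 'D' x 2 -> '2D'
  i=2: run of 'C' x 16 -> '16C'

RLE = 2D16C


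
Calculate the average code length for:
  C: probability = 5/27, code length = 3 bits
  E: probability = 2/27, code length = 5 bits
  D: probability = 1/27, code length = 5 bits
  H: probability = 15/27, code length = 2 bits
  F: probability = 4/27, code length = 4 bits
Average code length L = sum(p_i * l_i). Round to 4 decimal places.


Weighted contributions p_i * l_i:
  C: (5/27) * 3 = 15/27
  E: (2/27) * 5 = 10/27
  D: (1/27) * 5 = 5/27
  H: (15/27) * 2 = 30/27
  F: (4/27) * 4 = 16/27
Sum = (15 + 10 + 5 + 30 + 16)/27 = 76/27

L = 76/27 = 2.8148 bits/symbol


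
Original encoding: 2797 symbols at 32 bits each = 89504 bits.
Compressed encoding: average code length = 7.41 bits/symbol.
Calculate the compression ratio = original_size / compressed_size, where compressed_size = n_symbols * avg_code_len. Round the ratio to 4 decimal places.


original_size = n_symbols * orig_bits = 2797 * 32 = 89504 bits
compressed_size = n_symbols * avg_code_len = 2797 * 7.41 = 20725.77 bits
ratio = original_size / compressed_size = 89504 / 20725.77 = 4.3185

Compression ratio = 4.3185


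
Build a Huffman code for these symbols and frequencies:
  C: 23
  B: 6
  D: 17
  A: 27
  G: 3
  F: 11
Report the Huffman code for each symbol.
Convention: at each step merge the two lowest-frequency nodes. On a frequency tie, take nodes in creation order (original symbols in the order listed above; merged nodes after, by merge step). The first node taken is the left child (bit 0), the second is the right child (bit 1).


Huffman tree construction:
Step 1: Merge G(3) + B(6) = 9
Step 2: Merge (G+B)(9) + F(11) = 20
Step 3: Merge D(17) + ((G+B)+F)(20) = 37
Step 4: Merge C(23) + A(27) = 50
Step 5: Merge (D+((G+B)+F))(37) + (C+A)(50) = 87
Read each symbol's code off the tree from the root (left child = 0, right child = 1).

Codes:
  C: 10 (length 2)
  B: 0101 (length 4)
  D: 00 (length 2)
  A: 11 (length 2)
  G: 0100 (length 4)
  F: 011 (length 3)
Average code length: 203/87 = 2.3333 bits/symbol


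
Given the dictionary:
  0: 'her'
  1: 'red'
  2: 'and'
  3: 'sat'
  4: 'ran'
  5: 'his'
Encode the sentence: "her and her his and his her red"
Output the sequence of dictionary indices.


Look up each word in the dictionary:
  'her' -> 0
  'and' -> 2
  'her' -> 0
  'his' -> 5
  'and' -> 2
  'his' -> 5
  'her' -> 0
  'red' -> 1

Encoded: [0, 2, 0, 5, 2, 5, 0, 1]


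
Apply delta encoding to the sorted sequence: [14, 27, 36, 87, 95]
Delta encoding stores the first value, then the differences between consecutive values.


First value: 14
Deltas:
  27 - 14 = 13
  36 - 27 = 9
  87 - 36 = 51
  95 - 87 = 8


Delta encoded: [14, 13, 9, 51, 8]


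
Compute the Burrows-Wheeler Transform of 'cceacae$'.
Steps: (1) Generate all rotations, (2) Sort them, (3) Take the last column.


Rotations (sorted):
  0: $cceacae -> last char: e
  1: acae$cce -> last char: e
  2: ae$cceac -> last char: c
  3: cae$ccea -> last char: a
  4: cceacae$ -> last char: $
  5: ceacae$c -> last char: c
  6: e$cceaca -> last char: a
  7: eacae$cc -> last char: c


BWT = eeca$cac


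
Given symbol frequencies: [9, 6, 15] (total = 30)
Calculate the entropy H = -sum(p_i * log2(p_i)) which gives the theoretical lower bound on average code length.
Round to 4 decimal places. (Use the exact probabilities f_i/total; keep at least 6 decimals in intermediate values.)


Per-symbol terms -p_i * log2(p_i) with p_i = f_i/30:
  p = 9/30 = 0.300000: log2(p) = -1.736966, -p*log2(p) = 0.521090
  p = 6/30 = 0.200000: log2(p) = -2.321928, -p*log2(p) = 0.464386
  p = 15/30 = 0.500000: log2(p) = -1.000000, -p*log2(p) = 0.500000
H = 0.521090 + 0.464386 + 0.500000 = 1.485476

H = 1.4855 bits/symbol


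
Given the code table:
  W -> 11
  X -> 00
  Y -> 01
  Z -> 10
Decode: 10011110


Decoding:
10 -> Z
01 -> Y
11 -> W
10 -> Z


Result: ZYWZ


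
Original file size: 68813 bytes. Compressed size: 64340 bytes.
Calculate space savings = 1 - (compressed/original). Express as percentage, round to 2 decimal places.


ratio = compressed/original = 64340/68813 = 0.934998
savings = 1 - ratio = 1 - 0.934998 = 0.065002
as a percentage: 0.065002 * 100 = 6.5%

Space savings = 1 - 64340/68813 = 6.5%


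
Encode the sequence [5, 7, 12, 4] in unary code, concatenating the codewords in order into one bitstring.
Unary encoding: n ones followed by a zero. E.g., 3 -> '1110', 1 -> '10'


Encode each number as n ones followed by a terminating 0:
  5 -> 111110 (6 bits)
  7 -> 11111110 (8 bits)
  12 -> 1111111111110 (13 bits)
  4 -> 11110 (5 bits)
Total length = 6 + 8 + 13 + 5 = 32 bits.

Unary([5, 7, 12, 4]) = 11111011111110111111111111011110 (32 bits)


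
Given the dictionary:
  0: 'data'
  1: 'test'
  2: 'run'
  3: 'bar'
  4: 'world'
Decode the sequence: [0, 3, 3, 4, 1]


Look up each index in the dictionary:
  0 -> 'data'
  3 -> 'bar'
  3 -> 'bar'
  4 -> 'world'
  1 -> 'test'

Decoded: "data bar bar world test"


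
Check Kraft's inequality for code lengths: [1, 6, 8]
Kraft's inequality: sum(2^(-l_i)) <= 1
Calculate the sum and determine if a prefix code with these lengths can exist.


Sum = 2^(-1) + 2^(-6) + 2^(-8)
    = 0.5 + 0.015625 + 0.00390625
    = 133/256 = 0.51953125
Since 0.51953125 <= 1, Kraft's inequality IS satisfied.
A prefix code with these lengths CAN exist.

Kraft sum = 0.51953125. Satisfied.


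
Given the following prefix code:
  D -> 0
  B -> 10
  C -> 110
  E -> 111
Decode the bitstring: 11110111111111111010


Decoding step by step:
Bits 111 -> E
Bits 10 -> B
Bits 111 -> E
Bits 111 -> E
Bits 111 -> E
Bits 111 -> E
Bits 0 -> D
Bits 10 -> B


Decoded message: EBEEEEDB


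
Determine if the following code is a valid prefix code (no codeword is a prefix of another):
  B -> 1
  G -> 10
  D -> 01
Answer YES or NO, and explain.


Checking each pair (does one codeword prefix another?):
  B='1' vs G='10': prefix -- VIOLATION

NO -- this is NOT a valid prefix code. B (1) is a prefix of G (10).


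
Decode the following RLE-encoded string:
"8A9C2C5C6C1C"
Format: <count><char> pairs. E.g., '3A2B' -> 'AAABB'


Expanding each <count><char> pair:
  8A -> 'AAAAAAAA'
  9C -> 'CCCCCCCCC'
  2C -> 'CC'
  5C -> 'CCCCC'
  6C -> 'CCCCCC'
  1C -> 'C'

Decoded = AAAAAAAACCCCCCCCCCCCCCCCCCCCCCC


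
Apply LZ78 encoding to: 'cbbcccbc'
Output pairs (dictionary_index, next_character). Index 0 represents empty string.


LZ78 encoding steps:
Dictionary: {0: ''}
Step 1: w='' (idx 0), next='c' -> output (0, 'c'), add 'c' as idx 1
Step 2: w='' (idx 0), next='b' -> output (0, 'b'), add 'b' as idx 2
Step 3: w='b' (idx 2), next='c' -> output (2, 'c'), add 'bc' as idx 3
Step 4: w='c' (idx 1), next='c' -> output (1, 'c'), add 'cc' as idx 4
Step 5: w='bc' (idx 3), end of input -> output (3, '')


Encoded: [(0, 'c'), (0, 'b'), (2, 'c'), (1, 'c'), (3, '')]


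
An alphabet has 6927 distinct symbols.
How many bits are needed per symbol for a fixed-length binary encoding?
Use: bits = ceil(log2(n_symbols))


log2(6927) = 12.758
Bracket: 2^12 = 4096 < 6927 <= 2^13 = 8192
So ceil(log2(6927)) = 13

bits = ceil(log2(6927)) = ceil(12.758) = 13 bits


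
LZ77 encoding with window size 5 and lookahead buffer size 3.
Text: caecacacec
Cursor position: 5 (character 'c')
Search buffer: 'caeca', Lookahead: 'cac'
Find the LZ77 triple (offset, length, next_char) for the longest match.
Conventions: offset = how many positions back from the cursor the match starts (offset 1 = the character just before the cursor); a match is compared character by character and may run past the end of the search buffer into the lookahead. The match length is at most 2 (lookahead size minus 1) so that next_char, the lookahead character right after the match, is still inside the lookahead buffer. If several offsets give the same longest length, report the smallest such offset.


Try each offset into the search buffer:
  offset=1 (pos 4, char 'a'): match length 0
  offset=2 (pos 3, char 'c'): match length 2
  offset=3 (pos 2, char 'e'): match length 0
  offset=4 (pos 1, char 'a'): match length 0
  offset=5 (pos 0, char 'c'): match length 2
Longest match has length 2, found at offsets 2, 5; take the smallest, offset 2.
next_char = character at position 5 + 2 = 7 -> 'c'

Best match: offset=2, length=2 (matching 'ca' starting at position 3)
LZ77 triple: (2, 2, 'c')


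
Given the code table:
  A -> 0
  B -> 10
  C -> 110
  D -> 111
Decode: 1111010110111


Decoding:
111 -> D
10 -> B
10 -> B
110 -> C
111 -> D


Result: DBBCD


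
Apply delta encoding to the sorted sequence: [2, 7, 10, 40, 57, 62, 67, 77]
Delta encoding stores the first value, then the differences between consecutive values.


First value: 2
Deltas:
  7 - 2 = 5
  10 - 7 = 3
  40 - 10 = 30
  57 - 40 = 17
  62 - 57 = 5
  67 - 62 = 5
  77 - 67 = 10


Delta encoded: [2, 5, 3, 30, 17, 5, 5, 10]


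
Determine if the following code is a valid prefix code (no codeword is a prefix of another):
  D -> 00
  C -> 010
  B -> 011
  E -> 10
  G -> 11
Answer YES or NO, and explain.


Checking each pair (does one codeword prefix another?):
  D='00' vs C='010': no prefix
  D='00' vs B='011': no prefix
  D='00' vs E='10': no prefix
  D='00' vs G='11': no prefix
  C='010' vs D='00': no prefix
  C='010' vs B='011': no prefix
  C='010' vs E='10': no prefix
  C='010' vs G='11': no prefix
  B='011' vs D='00': no prefix
  B='011' vs C='010': no prefix
  B='011' vs E='10': no prefix
  B='011' vs G='11': no prefix
  E='10' vs D='00': no prefix
  E='10' vs C='010': no prefix
  E='10' vs B='011': no prefix
  E='10' vs G='11': no prefix
  G='11' vs D='00': no prefix
  G='11' vs C='010': no prefix
  G='11' vs B='011': no prefix
  G='11' vs E='10': no prefix
No violation found over all pairs.

YES -- this is a valid prefix code. No codeword is a prefix of any other codeword.


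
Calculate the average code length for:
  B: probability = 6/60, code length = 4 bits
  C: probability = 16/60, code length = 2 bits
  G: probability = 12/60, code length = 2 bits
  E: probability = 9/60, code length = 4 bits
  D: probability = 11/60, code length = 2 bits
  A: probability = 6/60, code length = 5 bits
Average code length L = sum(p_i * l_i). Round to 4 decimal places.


Weighted contributions p_i * l_i:
  B: (6/60) * 4 = 24/60
  C: (16/60) * 2 = 32/60
  G: (12/60) * 2 = 24/60
  E: (9/60) * 4 = 36/60
  D: (11/60) * 2 = 22/60
  A: (6/60) * 5 = 30/60
Sum = (24 + 32 + 24 + 36 + 22 + 30)/60 = 168/60

L = 168/60 = 2.8000 bits/symbol


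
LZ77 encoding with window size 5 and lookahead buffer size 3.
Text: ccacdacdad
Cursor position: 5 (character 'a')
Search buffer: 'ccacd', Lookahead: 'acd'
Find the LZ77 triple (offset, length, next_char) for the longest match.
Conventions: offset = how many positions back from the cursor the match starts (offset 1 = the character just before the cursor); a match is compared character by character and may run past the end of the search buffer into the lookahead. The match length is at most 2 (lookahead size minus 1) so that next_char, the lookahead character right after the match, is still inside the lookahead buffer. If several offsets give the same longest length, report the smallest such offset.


Try each offset into the search buffer:
  offset=1 (pos 4, char 'd'): match length 0
  offset=2 (pos 3, char 'c'): match length 0
  offset=3 (pos 2, char 'a'): match length 2
  offset=4 (pos 1, char 'c'): match length 0
  offset=5 (pos 0, char 'c'): match length 0
Longest match has length 2 at offset 3.
next_char = character at position 5 + 2 = 7 -> 'd'

Best match: offset=3, length=2 (matching 'ac' starting at position 2)
LZ77 triple: (3, 2, 'd')


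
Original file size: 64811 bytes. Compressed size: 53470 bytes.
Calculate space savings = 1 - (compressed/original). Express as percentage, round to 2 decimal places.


ratio = compressed/original = 53470/64811 = 0.825014
savings = 1 - ratio = 1 - 0.825014 = 0.174986
as a percentage: 0.174986 * 100 = 17.5%

Space savings = 1 - 53470/64811 = 17.5%


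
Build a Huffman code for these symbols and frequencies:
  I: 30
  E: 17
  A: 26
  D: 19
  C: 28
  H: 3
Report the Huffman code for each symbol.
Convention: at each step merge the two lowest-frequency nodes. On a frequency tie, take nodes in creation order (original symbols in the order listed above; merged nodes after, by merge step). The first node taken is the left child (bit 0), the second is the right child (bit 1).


Huffman tree construction:
Step 1: Merge H(3) + E(17) = 20
Step 2: Merge D(19) + (H+E)(20) = 39
Step 3: Merge A(26) + C(28) = 54
Step 4: Merge I(30) + (D+(H+E))(39) = 69
Step 5: Merge (A+C)(54) + (I+(D+(H+E)))(69) = 123
Read each symbol's code off the tree from the root (left child = 0, right child = 1).

Codes:
  I: 10 (length 2)
  E: 1111 (length 4)
  A: 00 (length 2)
  D: 110 (length 3)
  C: 01 (length 2)
  H: 1110 (length 4)
Average code length: 305/123 = 2.4797 bits/symbol


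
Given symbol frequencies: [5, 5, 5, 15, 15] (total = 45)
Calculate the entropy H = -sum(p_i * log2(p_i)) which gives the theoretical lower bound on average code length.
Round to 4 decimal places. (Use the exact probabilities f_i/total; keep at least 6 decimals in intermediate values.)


Per-symbol terms -p_i * log2(p_i) with p_i = f_i/45:
  p = 5/45 = 0.111111: log2(p) = -3.169925, -p*log2(p) = 0.352214
  p = 5/45 = 0.111111: log2(p) = -3.169925, -p*log2(p) = 0.352214
  p = 5/45 = 0.111111: log2(p) = -3.169925, -p*log2(p) = 0.352214
  p = 15/45 = 0.333333: log2(p) = -1.584963, -p*log2(p) = 0.528321
  p = 15/45 = 0.333333: log2(p) = -1.584963, -p*log2(p) = 0.528321
H = 0.352214 + 0.352214 + 0.352214 + 0.528321 + 0.528321 = 2.113284

H = 2.1133 bits/symbol


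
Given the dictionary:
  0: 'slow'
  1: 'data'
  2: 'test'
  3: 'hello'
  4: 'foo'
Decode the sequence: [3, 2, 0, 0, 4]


Look up each index in the dictionary:
  3 -> 'hello'
  2 -> 'test'
  0 -> 'slow'
  0 -> 'slow'
  4 -> 'foo'

Decoded: "hello test slow slow foo"


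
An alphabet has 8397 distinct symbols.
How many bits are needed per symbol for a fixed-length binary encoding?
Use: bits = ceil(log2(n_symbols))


log2(8397) = 13.0357
Bracket: 2^13 = 8192 < 8397 <= 2^14 = 16384
So ceil(log2(8397)) = 14

bits = ceil(log2(8397)) = ceil(13.0357) = 14 bits


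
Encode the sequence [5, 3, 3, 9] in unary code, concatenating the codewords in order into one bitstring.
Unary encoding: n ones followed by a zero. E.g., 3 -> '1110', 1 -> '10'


Encode each number as n ones followed by a terminating 0:
  5 -> 111110 (6 bits)
  3 -> 1110 (4 bits)
  3 -> 1110 (4 bits)
  9 -> 1111111110 (10 bits)
Total length = 6 + 4 + 4 + 10 = 24 bits.

Unary([5, 3, 3, 9]) = 111110111011101111111110 (24 bits)


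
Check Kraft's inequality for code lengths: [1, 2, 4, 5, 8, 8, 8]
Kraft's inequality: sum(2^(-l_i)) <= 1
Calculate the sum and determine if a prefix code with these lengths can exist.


Sum = 2^(-1) + 2^(-2) + 2^(-4) + 2^(-5) + 2^(-8) + 2^(-8) + 2^(-8)
    = 0.5 + 0.25 + 0.0625 + 0.03125 + 0.00390625 + 0.00390625 + 0.00390625
    = 219/256 = 0.85546875
Since 0.85546875 <= 1, Kraft's inequality IS satisfied.
A prefix code with these lengths CAN exist.

Kraft sum = 0.85546875. Satisfied.


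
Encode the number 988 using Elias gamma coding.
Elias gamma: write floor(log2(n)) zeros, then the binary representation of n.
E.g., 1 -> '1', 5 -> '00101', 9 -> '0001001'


num_bits = floor(log2(988)) + 1 = 10
leading_zeros = num_bits - 1 = 9
binary(988) = 1111011100

Elias gamma(988) = '000000000' + '1111011100' = 0000000001111011100 (19 bits)


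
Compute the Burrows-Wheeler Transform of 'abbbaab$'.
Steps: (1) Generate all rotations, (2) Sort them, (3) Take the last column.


Rotations (sorted):
  0: $abbbaab -> last char: b
  1: aab$abbb -> last char: b
  2: ab$abbba -> last char: a
  3: abbbaab$ -> last char: $
  4: b$abbbaa -> last char: a
  5: baab$abb -> last char: b
  6: bbaab$ab -> last char: b
  7: bbbaab$a -> last char: a


BWT = bba$abba


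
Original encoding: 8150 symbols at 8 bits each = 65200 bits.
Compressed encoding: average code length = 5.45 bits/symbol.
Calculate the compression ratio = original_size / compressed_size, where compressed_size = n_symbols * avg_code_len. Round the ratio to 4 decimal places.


original_size = n_symbols * orig_bits = 8150 * 8 = 65200 bits
compressed_size = n_symbols * avg_code_len = 8150 * 5.45 = 44417.5 bits
ratio = original_size / compressed_size = 65200 / 44417.5 = 1.4679

Compression ratio = 1.4679


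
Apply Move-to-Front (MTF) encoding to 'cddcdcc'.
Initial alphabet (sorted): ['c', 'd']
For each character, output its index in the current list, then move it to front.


MTF encoding:
'c': index 0 in ['c', 'd'] -> ['c', 'd']
'd': index 1 in ['c', 'd'] -> ['d', 'c']
'd': index 0 in ['d', 'c'] -> ['d', 'c']
'c': index 1 in ['d', 'c'] -> ['c', 'd']
'd': index 1 in ['c', 'd'] -> ['d', 'c']
'c': index 1 in ['d', 'c'] -> ['c', 'd']
'c': index 0 in ['c', 'd'] -> ['c', 'd']


Output: [0, 1, 0, 1, 1, 1, 0]


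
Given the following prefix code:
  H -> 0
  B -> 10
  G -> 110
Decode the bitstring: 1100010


Decoding step by step:
Bits 110 -> G
Bits 0 -> H
Bits 0 -> H
Bits 10 -> B


Decoded message: GHHB


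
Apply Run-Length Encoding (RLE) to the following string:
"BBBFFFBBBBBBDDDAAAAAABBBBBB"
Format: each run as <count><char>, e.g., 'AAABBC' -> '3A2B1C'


Scanning runs left to right:
  i=0: run of 'B' x 3 -> '3B'
  i=3: run of 'F' x 3 -> '3F'
  i=6: run of 'B' x 6 -> '6B'
  i=12: run of 'D' x 3 -> '3D'
  i=15: run of 'A' x 6 -> '6A'
  i=21: run of 'B' x 6 -> '6B'

RLE = 3B3F6B3D6A6B


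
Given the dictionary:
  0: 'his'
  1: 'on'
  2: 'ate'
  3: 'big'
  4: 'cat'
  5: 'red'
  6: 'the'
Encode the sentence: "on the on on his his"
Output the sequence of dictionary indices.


Look up each word in the dictionary:
  'on' -> 1
  'the' -> 6
  'on' -> 1
  'on' -> 1
  'his' -> 0
  'his' -> 0

Encoded: [1, 6, 1, 1, 0, 0]


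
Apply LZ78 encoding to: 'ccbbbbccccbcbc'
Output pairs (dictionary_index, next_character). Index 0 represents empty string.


LZ78 encoding steps:
Dictionary: {0: ''}
Step 1: w='' (idx 0), next='c' -> output (0, 'c'), add 'c' as idx 1
Step 2: w='c' (idx 1), next='b' -> output (1, 'b'), add 'cb' as idx 2
Step 3: w='' (idx 0), next='b' -> output (0, 'b'), add 'b' as idx 3
Step 4: w='b' (idx 3), next='b' -> output (3, 'b'), add 'bb' as idx 4
Step 5: w='c' (idx 1), next='c' -> output (1, 'c'), add 'cc' as idx 5
Step 6: w='cc' (idx 5), next='b' -> output (5, 'b'), add 'ccb' as idx 6
Step 7: w='cb' (idx 2), next='c' -> output (2, 'c'), add 'cbc' as idx 7


Encoded: [(0, 'c'), (1, 'b'), (0, 'b'), (3, 'b'), (1, 'c'), (5, 'b'), (2, 'c')]


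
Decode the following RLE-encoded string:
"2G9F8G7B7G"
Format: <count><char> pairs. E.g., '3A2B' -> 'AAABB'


Expanding each <count><char> pair:
  2G -> 'GG'
  9F -> 'FFFFFFFFF'
  8G -> 'GGGGGGGG'
  7B -> 'BBBBBBB'
  7G -> 'GGGGGGG'

Decoded = GGFFFFFFFFFGGGGGGGGBBBBBBBGGGGGGG


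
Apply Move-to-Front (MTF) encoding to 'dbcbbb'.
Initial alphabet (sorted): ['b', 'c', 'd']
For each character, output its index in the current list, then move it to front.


MTF encoding:
'd': index 2 in ['b', 'c', 'd'] -> ['d', 'b', 'c']
'b': index 1 in ['d', 'b', 'c'] -> ['b', 'd', 'c']
'c': index 2 in ['b', 'd', 'c'] -> ['c', 'b', 'd']
'b': index 1 in ['c', 'b', 'd'] -> ['b', 'c', 'd']
'b': index 0 in ['b', 'c', 'd'] -> ['b', 'c', 'd']
'b': index 0 in ['b', 'c', 'd'] -> ['b', 'c', 'd']


Output: [2, 1, 2, 1, 0, 0]


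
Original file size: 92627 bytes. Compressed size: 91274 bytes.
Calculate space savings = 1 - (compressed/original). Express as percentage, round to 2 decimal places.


ratio = compressed/original = 91274/92627 = 0.985393
savings = 1 - ratio = 1 - 0.985393 = 0.014607
as a percentage: 0.014607 * 100 = 1.46%

Space savings = 1 - 91274/92627 = 1.46%


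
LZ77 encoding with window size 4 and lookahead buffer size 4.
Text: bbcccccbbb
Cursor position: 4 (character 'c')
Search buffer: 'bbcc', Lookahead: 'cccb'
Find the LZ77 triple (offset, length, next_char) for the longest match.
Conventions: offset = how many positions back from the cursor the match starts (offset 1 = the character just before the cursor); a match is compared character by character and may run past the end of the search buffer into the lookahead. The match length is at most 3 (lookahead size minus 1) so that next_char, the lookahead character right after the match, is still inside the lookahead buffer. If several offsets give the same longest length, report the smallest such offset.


Try each offset into the search buffer:
  offset=1 (pos 3, char 'c'): match length 3
  offset=2 (pos 2, char 'c'): match length 3
  offset=3 (pos 1, char 'b'): match length 0
  offset=4 (pos 0, char 'b'): match length 0
Longest match has length 3, found at offsets 1, 2; take the smallest, offset 1.
next_char = character at position 4 + 3 = 7 -> 'b'

Best match: offset=1, length=3 (matching 'ccc' starting at position 3)
LZ77 triple: (1, 3, 'b')


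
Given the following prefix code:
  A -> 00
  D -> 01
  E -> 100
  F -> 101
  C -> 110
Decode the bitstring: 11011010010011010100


Decoding step by step:
Bits 110 -> C
Bits 110 -> C
Bits 100 -> E
Bits 100 -> E
Bits 110 -> C
Bits 101 -> F
Bits 00 -> A


Decoded message: CCEECFA


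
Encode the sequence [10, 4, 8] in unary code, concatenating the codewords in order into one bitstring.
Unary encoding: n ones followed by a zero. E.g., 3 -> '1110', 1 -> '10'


Encode each number as n ones followed by a terminating 0:
  10 -> 11111111110 (11 bits)
  4 -> 11110 (5 bits)
  8 -> 111111110 (9 bits)
Total length = 11 + 5 + 9 = 25 bits.

Unary([10, 4, 8]) = 1111111111011110111111110 (25 bits)


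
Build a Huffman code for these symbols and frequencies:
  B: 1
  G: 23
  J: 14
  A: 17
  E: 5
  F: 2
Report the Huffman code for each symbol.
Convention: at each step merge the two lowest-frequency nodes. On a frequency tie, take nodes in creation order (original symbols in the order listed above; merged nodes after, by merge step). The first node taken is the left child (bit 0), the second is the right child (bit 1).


Huffman tree construction:
Step 1: Merge B(1) + F(2) = 3
Step 2: Merge (B+F)(3) + E(5) = 8
Step 3: Merge ((B+F)+E)(8) + J(14) = 22
Step 4: Merge A(17) + (((B+F)+E)+J)(22) = 39
Step 5: Merge G(23) + (A+(((B+F)+E)+J))(39) = 62
Read each symbol's code off the tree from the root (left child = 0, right child = 1).

Codes:
  B: 11000 (length 5)
  G: 0 (length 1)
  J: 111 (length 3)
  A: 10 (length 2)
  E: 1101 (length 4)
  F: 11001 (length 5)
Average code length: 134/62 = 2.1613 bits/symbol


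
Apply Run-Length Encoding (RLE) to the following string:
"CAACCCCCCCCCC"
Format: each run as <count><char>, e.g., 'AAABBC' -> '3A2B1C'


Scanning runs left to right:
  i=0: run of 'C' x 1 -> '1C'
  i=1: run of 'A' x 2 -> '2A'
  i=3: run of 'C' x 10 -> '10C'

RLE = 1C2A10C


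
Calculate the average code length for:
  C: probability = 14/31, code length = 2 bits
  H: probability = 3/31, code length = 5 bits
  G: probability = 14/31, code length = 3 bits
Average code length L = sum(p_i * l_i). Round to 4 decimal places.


Weighted contributions p_i * l_i:
  C: (14/31) * 2 = 28/31
  H: (3/31) * 5 = 15/31
  G: (14/31) * 3 = 42/31
Sum = (28 + 15 + 42)/31 = 85/31

L = 85/31 = 2.7419 bits/symbol


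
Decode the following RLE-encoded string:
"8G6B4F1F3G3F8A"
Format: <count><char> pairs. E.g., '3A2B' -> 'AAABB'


Expanding each <count><char> pair:
  8G -> 'GGGGGGGG'
  6B -> 'BBBBBB'
  4F -> 'FFFF'
  1F -> 'F'
  3G -> 'GGG'
  3F -> 'FFF'
  8A -> 'AAAAAAAA'

Decoded = GGGGGGGGBBBBBBFFFFFGGGFFFAAAAAAAA


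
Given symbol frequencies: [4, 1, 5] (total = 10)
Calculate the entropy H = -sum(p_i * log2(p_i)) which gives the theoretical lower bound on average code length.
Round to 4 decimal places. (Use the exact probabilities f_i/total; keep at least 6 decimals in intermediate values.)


Per-symbol terms -p_i * log2(p_i) with p_i = f_i/10:
  p = 4/10 = 0.400000: log2(p) = -1.321928, -p*log2(p) = 0.528771
  p = 1/10 = 0.100000: log2(p) = -3.321928, -p*log2(p) = 0.332193
  p = 5/10 = 0.500000: log2(p) = -1.000000, -p*log2(p) = 0.500000
H = 0.528771 + 0.332193 + 0.500000 = 1.360964

H = 1.361 bits/symbol


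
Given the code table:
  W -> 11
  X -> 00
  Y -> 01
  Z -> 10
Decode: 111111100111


Decoding:
11 -> W
11 -> W
11 -> W
10 -> Z
01 -> Y
11 -> W


Result: WWWZYW


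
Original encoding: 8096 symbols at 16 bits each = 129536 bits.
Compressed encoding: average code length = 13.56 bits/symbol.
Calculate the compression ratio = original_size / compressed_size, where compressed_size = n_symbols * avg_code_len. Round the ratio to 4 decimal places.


original_size = n_symbols * orig_bits = 8096 * 16 = 129536 bits
compressed_size = n_symbols * avg_code_len = 8096 * 13.56 = 109781.76 bits
ratio = original_size / compressed_size = 129536 / 109781.76 = 1.1799

Compression ratio = 1.1799


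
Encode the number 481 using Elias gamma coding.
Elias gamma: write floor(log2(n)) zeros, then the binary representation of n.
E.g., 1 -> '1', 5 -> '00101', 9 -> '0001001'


num_bits = floor(log2(481)) + 1 = 9
leading_zeros = num_bits - 1 = 8
binary(481) = 111100001

Elias gamma(481) = '00000000' + '111100001' = 00000000111100001 (17 bits)


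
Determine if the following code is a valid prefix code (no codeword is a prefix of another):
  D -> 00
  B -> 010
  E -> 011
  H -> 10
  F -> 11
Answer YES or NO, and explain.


Checking each pair (does one codeword prefix another?):
  D='00' vs B='010': no prefix
  D='00' vs E='011': no prefix
  D='00' vs H='10': no prefix
  D='00' vs F='11': no prefix
  B='010' vs D='00': no prefix
  B='010' vs E='011': no prefix
  B='010' vs H='10': no prefix
  B='010' vs F='11': no prefix
  E='011' vs D='00': no prefix
  E='011' vs B='010': no prefix
  E='011' vs H='10': no prefix
  E='011' vs F='11': no prefix
  H='10' vs D='00': no prefix
  H='10' vs B='010': no prefix
  H='10' vs E='011': no prefix
  H='10' vs F='11': no prefix
  F='11' vs D='00': no prefix
  F='11' vs B='010': no prefix
  F='11' vs E='011': no prefix
  F='11' vs H='10': no prefix
No violation found over all pairs.

YES -- this is a valid prefix code. No codeword is a prefix of any other codeword.


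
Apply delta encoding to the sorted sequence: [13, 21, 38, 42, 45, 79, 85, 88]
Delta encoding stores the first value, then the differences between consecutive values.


First value: 13
Deltas:
  21 - 13 = 8
  38 - 21 = 17
  42 - 38 = 4
  45 - 42 = 3
  79 - 45 = 34
  85 - 79 = 6
  88 - 85 = 3


Delta encoded: [13, 8, 17, 4, 3, 34, 6, 3]


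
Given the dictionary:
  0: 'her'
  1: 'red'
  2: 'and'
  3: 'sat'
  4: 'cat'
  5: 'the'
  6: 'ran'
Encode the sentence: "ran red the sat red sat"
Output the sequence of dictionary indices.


Look up each word in the dictionary:
  'ran' -> 6
  'red' -> 1
  'the' -> 5
  'sat' -> 3
  'red' -> 1
  'sat' -> 3

Encoded: [6, 1, 5, 3, 1, 3]


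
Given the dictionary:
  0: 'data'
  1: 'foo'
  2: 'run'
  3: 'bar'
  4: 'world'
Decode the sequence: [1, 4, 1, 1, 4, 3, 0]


Look up each index in the dictionary:
  1 -> 'foo'
  4 -> 'world'
  1 -> 'foo'
  1 -> 'foo'
  4 -> 'world'
  3 -> 'bar'
  0 -> 'data'

Decoded: "foo world foo foo world bar data"


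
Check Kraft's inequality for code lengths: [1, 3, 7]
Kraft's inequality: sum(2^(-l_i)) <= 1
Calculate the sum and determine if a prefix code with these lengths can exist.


Sum = 2^(-1) + 2^(-3) + 2^(-7)
    = 0.5 + 0.125 + 0.0078125
    = 81/128 = 0.6328125
Since 0.6328125 <= 1, Kraft's inequality IS satisfied.
A prefix code with these lengths CAN exist.

Kraft sum = 0.6328125. Satisfied.


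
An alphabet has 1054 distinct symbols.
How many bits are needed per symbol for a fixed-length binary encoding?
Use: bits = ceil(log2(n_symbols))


log2(1054) = 10.0417
Bracket: 2^10 = 1024 < 1054 <= 2^11 = 2048
So ceil(log2(1054)) = 11

bits = ceil(log2(1054)) = ceil(10.0417) = 11 bits


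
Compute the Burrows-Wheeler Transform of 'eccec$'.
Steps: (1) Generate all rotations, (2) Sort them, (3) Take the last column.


Rotations (sorted):
  0: $eccec -> last char: c
  1: c$ecce -> last char: e
  2: ccec$e -> last char: e
  3: cec$ec -> last char: c
  4: ec$ecc -> last char: c
  5: eccec$ -> last char: $


BWT = ceecc$


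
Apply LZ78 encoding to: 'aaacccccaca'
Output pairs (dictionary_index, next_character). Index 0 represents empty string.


LZ78 encoding steps:
Dictionary: {0: ''}
Step 1: w='' (idx 0), next='a' -> output (0, 'a'), add 'a' as idx 1
Step 2: w='a' (idx 1), next='a' -> output (1, 'a'), add 'aa' as idx 2
Step 3: w='' (idx 0), next='c' -> output (0, 'c'), add 'c' as idx 3
Step 4: w='c' (idx 3), next='c' -> output (3, 'c'), add 'cc' as idx 4
Step 5: w='cc' (idx 4), next='a' -> output (4, 'a'), add 'cca' as idx 5
Step 6: w='c' (idx 3), next='a' -> output (3, 'a'), add 'ca' as idx 6


Encoded: [(0, 'a'), (1, 'a'), (0, 'c'), (3, 'c'), (4, 'a'), (3, 'a')]


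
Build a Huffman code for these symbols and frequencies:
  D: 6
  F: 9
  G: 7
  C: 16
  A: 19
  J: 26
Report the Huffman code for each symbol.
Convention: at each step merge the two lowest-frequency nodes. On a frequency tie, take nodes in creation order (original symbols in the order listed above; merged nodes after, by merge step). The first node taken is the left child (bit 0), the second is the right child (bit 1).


Huffman tree construction:
Step 1: Merge D(6) + G(7) = 13
Step 2: Merge F(9) + (D+G)(13) = 22
Step 3: Merge C(16) + A(19) = 35
Step 4: Merge (F+(D+G))(22) + J(26) = 48
Step 5: Merge (C+A)(35) + ((F+(D+G))+J)(48) = 83
Read each symbol's code off the tree from the root (left child = 0, right child = 1).

Codes:
  D: 1010 (length 4)
  F: 100 (length 3)
  G: 1011 (length 4)
  C: 00 (length 2)
  A: 01 (length 2)
  J: 11 (length 2)
Average code length: 201/83 = 2.4217 bits/symbol


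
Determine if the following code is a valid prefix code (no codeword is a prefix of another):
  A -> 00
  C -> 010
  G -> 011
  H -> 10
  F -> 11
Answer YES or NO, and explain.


Checking each pair (does one codeword prefix another?):
  A='00' vs C='010': no prefix
  A='00' vs G='011': no prefix
  A='00' vs H='10': no prefix
  A='00' vs F='11': no prefix
  C='010' vs A='00': no prefix
  C='010' vs G='011': no prefix
  C='010' vs H='10': no prefix
  C='010' vs F='11': no prefix
  G='011' vs A='00': no prefix
  G='011' vs C='010': no prefix
  G='011' vs H='10': no prefix
  G='011' vs F='11': no prefix
  H='10' vs A='00': no prefix
  H='10' vs C='010': no prefix
  H='10' vs G='011': no prefix
  H='10' vs F='11': no prefix
  F='11' vs A='00': no prefix
  F='11' vs C='010': no prefix
  F='11' vs G='011': no prefix
  F='11' vs H='10': no prefix
No violation found over all pairs.

YES -- this is a valid prefix code. No codeword is a prefix of any other codeword.
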